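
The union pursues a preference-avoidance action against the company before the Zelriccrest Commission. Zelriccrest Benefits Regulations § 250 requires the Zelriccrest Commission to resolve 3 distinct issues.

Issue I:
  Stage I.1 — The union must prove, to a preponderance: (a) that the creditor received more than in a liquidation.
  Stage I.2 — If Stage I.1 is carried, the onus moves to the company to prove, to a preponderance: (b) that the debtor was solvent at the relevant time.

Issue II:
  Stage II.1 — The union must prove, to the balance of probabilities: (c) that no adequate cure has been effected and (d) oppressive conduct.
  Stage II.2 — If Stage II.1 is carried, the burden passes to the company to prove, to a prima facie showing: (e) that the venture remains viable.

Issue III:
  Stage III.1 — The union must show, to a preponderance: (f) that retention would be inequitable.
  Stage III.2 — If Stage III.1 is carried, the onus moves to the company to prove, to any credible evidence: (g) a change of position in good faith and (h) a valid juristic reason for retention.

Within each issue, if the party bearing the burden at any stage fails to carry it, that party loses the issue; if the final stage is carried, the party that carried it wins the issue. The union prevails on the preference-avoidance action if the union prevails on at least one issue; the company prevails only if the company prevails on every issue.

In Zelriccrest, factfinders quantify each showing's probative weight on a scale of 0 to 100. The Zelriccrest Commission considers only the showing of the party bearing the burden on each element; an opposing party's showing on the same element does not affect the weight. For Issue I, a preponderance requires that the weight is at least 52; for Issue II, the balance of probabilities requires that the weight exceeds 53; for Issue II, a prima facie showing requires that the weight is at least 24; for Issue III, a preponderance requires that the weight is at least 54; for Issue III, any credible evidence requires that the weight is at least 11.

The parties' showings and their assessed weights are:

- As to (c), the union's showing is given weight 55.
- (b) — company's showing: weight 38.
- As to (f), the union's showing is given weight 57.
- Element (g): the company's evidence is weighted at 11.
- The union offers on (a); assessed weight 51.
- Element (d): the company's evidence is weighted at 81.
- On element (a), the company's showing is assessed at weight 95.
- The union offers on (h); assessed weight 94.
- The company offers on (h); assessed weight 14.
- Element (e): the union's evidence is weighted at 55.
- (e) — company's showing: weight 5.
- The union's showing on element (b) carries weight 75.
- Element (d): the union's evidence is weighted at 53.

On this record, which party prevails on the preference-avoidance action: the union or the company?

— Issue I —
Stage I.1 (union, a preponderance, weight is at least 52): (a) 51 (company's 95 disregarded) < 52 — fails.
  The union does not carry Stage I.1.
The company prevails on this issue.
— Issue II —
Stage II.1 (union, the balance of probabilities, weight exceeds 53): (c) 55 > 53 — meets; (d) 53 (company's 81 disregarded) ≤ 53 — fails.
  Stage II.1 not carried; the union fails its burden.
The analysis ends at Stage II.1; the company prevails on this issue.
— Issue III —
Stage III.1 — burden on union; standard: a preponderance (weight is at least 54).
    (f): 57 ≥ 54 [met]
  The union carries Stage III.1; the company now bears the burden.
Stage III.2 — burden on company; standard: any credible evidence (weight is at least 11).
    (g): 11 ≥ 11 [met]
    (h): 14 (union's 94 disregarded) ≥ 11 [met]
  All elements met at the final stage.
Every stage carried; the company prevails on this issue.
Per-issue: Issue I → company; Issue II → company; Issue III → company. The union must prevail on at least one issue; overall, the company prevails.

company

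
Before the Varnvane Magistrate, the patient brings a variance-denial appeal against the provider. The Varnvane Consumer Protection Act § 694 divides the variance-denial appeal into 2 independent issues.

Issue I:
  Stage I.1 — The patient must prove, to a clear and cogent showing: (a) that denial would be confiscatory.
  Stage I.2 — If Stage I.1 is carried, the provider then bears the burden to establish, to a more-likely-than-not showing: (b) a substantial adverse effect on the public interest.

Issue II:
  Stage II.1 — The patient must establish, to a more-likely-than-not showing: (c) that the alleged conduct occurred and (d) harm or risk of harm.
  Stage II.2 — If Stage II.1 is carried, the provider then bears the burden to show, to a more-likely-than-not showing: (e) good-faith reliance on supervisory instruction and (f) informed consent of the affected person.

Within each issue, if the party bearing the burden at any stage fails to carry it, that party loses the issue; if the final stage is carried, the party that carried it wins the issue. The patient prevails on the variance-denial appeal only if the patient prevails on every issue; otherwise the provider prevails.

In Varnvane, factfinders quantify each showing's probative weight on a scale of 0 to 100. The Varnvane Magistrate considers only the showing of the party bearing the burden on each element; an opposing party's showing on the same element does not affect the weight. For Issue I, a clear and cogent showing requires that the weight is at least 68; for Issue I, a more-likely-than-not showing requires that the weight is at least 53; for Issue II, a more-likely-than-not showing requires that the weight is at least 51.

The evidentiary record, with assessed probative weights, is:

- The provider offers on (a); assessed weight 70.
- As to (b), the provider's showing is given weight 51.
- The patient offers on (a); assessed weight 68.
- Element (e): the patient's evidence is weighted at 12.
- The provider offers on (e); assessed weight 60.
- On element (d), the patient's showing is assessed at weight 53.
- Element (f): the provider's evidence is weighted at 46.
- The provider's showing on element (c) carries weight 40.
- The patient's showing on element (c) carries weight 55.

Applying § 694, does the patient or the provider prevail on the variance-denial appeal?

patient

— Issue I —
Stage I.1 — burden on patient; standard: a clear and cogent showing (weight is at least 68).
    (a): 68 (provider's 70 disregarded) ≥ 68 [met]
  Stage I.1 carried; the burden shifts to the provider.
Stage I.2 — burden on provider; standard: a more-likely-than-not showing (weight is at least 53).
    (b): 51 < 53 [not met]
  The provider does not carry Stage I.2.
The patient prevails on this issue.
— Issue II —
Stage II.1 — burden on patient; standard: a more-likely-than-not showing (weight is at least 51).
    (c): 55 (provider's 40 disregarded) ≥ 51 [met]
    (d): 53 ≥ 51 [met]
  The patient carries Stage II.1; the provider now bears the burden.
Stage II.2 — burden on provider; standard: a more-likely-than-not showing (weight is at least 51).
    (e): 60 (patient's 12 disregarded) ≥ 51 [met]
    (f): 46 < 51 [not met]
  The provider does not carry Stage II.2.
The patient prevails on this issue.
Per-issue: Issue I → patient; Issue II → patient. The patient must prevail on every issue; overall, the patient prevails.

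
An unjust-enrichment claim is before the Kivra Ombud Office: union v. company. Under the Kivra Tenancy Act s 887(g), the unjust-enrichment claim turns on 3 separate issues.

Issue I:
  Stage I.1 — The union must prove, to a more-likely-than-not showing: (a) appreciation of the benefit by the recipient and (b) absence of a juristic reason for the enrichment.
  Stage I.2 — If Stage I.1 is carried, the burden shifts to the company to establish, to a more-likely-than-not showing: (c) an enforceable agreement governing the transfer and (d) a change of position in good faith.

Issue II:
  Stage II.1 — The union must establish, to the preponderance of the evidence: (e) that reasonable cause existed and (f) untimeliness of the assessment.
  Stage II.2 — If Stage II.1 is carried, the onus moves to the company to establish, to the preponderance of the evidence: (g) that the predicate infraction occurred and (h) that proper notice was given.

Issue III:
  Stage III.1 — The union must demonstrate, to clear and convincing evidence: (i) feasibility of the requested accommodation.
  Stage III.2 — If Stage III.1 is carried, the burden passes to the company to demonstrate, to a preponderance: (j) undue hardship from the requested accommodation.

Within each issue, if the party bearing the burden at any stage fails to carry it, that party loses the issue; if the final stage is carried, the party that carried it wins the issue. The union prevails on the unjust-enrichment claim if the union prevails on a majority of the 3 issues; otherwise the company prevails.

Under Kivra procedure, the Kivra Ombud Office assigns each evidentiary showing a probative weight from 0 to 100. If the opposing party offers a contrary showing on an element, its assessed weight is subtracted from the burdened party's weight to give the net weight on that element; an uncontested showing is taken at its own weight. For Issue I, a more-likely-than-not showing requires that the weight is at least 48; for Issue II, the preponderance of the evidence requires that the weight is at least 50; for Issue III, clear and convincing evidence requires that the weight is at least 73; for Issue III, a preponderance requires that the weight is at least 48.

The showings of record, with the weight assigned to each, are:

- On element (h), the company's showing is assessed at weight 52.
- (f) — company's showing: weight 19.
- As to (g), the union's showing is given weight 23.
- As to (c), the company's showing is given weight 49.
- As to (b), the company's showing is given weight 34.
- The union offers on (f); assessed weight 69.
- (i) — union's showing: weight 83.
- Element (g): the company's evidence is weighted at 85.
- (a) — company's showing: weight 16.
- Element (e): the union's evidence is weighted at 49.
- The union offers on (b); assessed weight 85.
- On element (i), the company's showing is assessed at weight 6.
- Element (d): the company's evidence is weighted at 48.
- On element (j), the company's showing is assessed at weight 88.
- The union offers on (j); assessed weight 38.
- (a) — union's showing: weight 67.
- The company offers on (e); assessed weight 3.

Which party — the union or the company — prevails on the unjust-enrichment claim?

— Issue I —
Stage I.1 (union, a more-likely-than-not showing, weight is at least 48): (a) net 67−16=51 ≥ 48 — meets; (b) net 85−34=51 ≥ 48 — meets.
  Stage I.1 carried; the burden shifts to the company.
Stage I.2 (company, a more-likely-than-not showing, weight is at least 48): (c) 49 ≥ 48 — meets; (d) 48 ≥ 48 — meets.
  Stage I.2 carried; the final stage is satisfied.
Every stage carried; the company prevails on this issue.
— Issue II —
Stage II.1 (union, the preponderance of the evidence, weight is at least 50): (e) net 49−3=46 < 50 — fails; (f) net 69−19=50 ≥ 50 — meets.
  Stage II.1 not carried; the union fails its burden.
So the company prevails on this issue.
— Issue III —
At Stage III.1 the union must meet clear and convincing evidence (weight is at least 73): on (i) the weight is 83 less the opposing 6 gives net 77, ≥ 73, so (i) meets the standard.
  Stage III.1 is satisfied; the onus moves to the company.
At Stage III.2 the company must meet a preponderance (weight is at least 48): on (j) the weight is 88 less the opposing 38 gives net 50, which does reach 48, so (j) meets the standard.
  The company carries the last stage.
Every stage carried; the company prevails on this issue.
Per-issue: Issue I → company; Issue II → company; Issue III → company. The union must prevail on a majority of issues; overall, the company prevails.

company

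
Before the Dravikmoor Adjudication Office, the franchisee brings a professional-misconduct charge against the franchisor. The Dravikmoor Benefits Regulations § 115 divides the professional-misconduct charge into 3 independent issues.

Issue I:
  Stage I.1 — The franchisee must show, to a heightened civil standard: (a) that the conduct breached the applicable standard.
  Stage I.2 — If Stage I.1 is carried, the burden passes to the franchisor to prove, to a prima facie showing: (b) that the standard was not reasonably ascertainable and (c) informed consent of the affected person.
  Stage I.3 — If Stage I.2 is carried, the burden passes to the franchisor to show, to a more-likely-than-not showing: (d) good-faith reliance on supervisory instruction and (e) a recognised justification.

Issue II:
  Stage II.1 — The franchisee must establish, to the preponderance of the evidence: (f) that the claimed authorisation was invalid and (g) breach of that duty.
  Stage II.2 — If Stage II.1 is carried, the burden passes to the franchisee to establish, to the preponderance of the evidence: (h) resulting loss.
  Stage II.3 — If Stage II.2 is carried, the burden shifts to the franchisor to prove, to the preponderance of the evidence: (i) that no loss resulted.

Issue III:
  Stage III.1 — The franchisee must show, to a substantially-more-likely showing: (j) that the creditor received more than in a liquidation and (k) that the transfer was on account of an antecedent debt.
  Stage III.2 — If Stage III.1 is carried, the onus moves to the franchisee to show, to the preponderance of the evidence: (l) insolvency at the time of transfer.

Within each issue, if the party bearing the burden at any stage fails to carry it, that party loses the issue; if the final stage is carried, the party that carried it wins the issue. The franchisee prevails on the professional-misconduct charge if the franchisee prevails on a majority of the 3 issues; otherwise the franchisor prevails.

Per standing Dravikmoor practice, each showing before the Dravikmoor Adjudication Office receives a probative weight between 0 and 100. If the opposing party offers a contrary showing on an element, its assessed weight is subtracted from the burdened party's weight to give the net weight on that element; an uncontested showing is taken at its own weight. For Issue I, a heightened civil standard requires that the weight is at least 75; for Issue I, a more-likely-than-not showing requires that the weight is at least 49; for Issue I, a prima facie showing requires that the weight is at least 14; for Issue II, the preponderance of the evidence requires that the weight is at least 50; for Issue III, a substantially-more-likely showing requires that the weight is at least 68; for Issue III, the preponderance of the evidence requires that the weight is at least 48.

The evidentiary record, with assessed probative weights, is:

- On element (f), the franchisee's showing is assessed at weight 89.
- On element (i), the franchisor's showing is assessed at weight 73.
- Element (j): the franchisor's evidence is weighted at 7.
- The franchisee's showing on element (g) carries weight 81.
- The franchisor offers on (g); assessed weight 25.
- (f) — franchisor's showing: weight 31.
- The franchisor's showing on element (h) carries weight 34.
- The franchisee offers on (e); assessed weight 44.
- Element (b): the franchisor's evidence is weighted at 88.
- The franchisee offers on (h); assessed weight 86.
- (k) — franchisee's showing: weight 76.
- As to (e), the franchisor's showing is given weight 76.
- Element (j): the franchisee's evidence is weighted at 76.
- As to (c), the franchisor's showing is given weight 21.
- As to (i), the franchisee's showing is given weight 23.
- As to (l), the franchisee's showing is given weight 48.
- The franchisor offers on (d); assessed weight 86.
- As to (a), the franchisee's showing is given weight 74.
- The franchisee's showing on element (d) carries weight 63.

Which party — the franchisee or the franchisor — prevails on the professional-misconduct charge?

— Issue I —
Stage I.1 — burden on franchisee; standard: a heightened civil standard (weight is at least 75).
    (a): 74 < 75 [not met]
  Not every element is met, so the franchisee fails to carry Stage I.1.
The franchisor prevails on this issue.
— Issue II —
Stage II.1 (franchisee, the preponderance of the evidence, weight is at least 50): (f) net 89−31=58 ≥ 50 — meets; (g) net 81−25=56 ≥ 50 — meets.
  Stage II.1 is satisfied; the franchisee continues to bear the burden.
Stage II.2 (franchisee, the preponderance of the evidence, weight is at least 50): (h) net 86−34=52 ≥ 50 — meets.
  Stage II.2 is satisfied; the onus moves to the franchisor.
Stage II.3 (franchisor, the preponderance of the evidence, weight is at least 50): (i) net 73−23=50 ≥ 50 — meets.
  All elements met at the final stage.
Every stage carried; the franchisor prevails on this issue.
— Issue III —
At Stage III.1 the franchisee must meet a substantially-more-likely showing (weight is at least 68): on (j) the weight is 76 less the opposing 7 gives net 69, ≥ 68, so (j) meets the standard; on (k) the weight is 76, which does reach 68, so (k) meets the standard.
  Stage III.1 carried; the burden remains with the franchisee.
At Stage III.2 the franchisee must meet the preponderance of the evidence (weight is at least 48): on (l) the weight is 48, which does reach 48, so (l) meets the standard.
  All elements met at the final stage.
With every stage satisfied, the franchisee prevails on this issue.
Per-issue: Issue I → franchisor; Issue II → franchisor; Issue III → franchisee. The franchisee must prevail on a majority of issues; overall, the franchisor prevails.

franchisor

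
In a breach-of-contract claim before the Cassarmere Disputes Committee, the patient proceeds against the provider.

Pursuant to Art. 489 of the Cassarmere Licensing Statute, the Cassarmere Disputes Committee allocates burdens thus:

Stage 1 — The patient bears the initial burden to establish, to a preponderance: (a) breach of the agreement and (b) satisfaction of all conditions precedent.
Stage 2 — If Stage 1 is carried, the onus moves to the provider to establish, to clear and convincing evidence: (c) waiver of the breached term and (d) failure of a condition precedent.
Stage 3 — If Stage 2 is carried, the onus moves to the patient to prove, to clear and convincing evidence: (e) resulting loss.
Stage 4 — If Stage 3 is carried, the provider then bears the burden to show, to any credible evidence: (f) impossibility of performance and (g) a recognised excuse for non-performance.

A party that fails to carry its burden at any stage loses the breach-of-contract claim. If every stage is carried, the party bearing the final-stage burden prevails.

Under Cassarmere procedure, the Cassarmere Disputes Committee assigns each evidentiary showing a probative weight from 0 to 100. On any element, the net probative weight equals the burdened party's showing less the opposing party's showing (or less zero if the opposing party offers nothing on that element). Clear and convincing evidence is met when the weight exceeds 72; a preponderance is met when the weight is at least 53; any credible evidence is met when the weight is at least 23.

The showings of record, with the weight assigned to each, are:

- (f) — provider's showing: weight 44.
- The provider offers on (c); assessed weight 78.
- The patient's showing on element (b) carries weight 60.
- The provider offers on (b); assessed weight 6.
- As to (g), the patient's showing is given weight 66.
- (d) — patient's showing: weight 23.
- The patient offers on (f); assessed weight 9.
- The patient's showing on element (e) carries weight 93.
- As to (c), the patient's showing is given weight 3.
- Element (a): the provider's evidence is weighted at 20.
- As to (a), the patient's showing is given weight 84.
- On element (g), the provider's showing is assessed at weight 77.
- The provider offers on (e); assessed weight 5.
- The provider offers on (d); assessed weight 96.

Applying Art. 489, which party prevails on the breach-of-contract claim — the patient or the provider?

patient

Stage 1 (patient, a preponderance, weight is at least 53): (a) net 84−20=64 ≥ 53 — meets; (b) net 60−6=54 ≥ 53 — meets.
  All elements met. The burden passes to the provider.
Stage 2 (provider, clear and convincing evidence, weight exceeds 72): (c) net 78−3=75 > 72 — meets; (d) net 96−23=73 > 72 — meets.
  All elements met. The burden passes to the patient.
Stage 3 (patient, clear and convincing evidence, weight exceeds 72): (e) net 93−5=88 > 72 — meets.
  Stage 3 is satisfied; the onus moves to the provider.
Stage 4 (provider, any credible evidence, weight is at least 23): (f) net 44−9=35 ≥ 23 — meets; (g) net 77−66=11 < 23 — fails.
  The provider does not carry Stage 4.
So the patient prevails.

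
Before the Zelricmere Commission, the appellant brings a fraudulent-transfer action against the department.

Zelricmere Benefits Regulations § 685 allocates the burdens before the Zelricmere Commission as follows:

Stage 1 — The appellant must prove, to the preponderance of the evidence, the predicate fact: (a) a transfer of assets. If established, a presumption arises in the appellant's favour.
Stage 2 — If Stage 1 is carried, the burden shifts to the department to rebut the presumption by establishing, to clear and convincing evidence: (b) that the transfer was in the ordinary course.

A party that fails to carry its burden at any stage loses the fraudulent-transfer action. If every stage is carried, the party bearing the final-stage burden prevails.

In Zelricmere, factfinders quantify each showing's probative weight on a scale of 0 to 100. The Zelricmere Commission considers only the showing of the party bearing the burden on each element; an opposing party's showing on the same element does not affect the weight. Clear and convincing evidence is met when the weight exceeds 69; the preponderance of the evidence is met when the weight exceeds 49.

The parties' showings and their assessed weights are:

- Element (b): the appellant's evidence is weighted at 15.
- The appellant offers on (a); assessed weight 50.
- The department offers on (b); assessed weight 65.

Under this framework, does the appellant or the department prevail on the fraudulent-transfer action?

appellant

At Stage 1 the appellant must meet the preponderance of the evidence (weight exceeds 49): on (a) the weight is 50, > 49, so (a) meets the standard.
  All elements met. The burden passes to the department.
At Stage 2 the department must meet clear and convincing evidence (weight exceeds 69): on (b) the weight is 65 (the appellant's 15 is given no effect), which does not exceed 69, so (b) does not meet the standard.
  Stage 2 not carried; the department fails its burden.
The analysis ends at Stage 2; the appellant prevails.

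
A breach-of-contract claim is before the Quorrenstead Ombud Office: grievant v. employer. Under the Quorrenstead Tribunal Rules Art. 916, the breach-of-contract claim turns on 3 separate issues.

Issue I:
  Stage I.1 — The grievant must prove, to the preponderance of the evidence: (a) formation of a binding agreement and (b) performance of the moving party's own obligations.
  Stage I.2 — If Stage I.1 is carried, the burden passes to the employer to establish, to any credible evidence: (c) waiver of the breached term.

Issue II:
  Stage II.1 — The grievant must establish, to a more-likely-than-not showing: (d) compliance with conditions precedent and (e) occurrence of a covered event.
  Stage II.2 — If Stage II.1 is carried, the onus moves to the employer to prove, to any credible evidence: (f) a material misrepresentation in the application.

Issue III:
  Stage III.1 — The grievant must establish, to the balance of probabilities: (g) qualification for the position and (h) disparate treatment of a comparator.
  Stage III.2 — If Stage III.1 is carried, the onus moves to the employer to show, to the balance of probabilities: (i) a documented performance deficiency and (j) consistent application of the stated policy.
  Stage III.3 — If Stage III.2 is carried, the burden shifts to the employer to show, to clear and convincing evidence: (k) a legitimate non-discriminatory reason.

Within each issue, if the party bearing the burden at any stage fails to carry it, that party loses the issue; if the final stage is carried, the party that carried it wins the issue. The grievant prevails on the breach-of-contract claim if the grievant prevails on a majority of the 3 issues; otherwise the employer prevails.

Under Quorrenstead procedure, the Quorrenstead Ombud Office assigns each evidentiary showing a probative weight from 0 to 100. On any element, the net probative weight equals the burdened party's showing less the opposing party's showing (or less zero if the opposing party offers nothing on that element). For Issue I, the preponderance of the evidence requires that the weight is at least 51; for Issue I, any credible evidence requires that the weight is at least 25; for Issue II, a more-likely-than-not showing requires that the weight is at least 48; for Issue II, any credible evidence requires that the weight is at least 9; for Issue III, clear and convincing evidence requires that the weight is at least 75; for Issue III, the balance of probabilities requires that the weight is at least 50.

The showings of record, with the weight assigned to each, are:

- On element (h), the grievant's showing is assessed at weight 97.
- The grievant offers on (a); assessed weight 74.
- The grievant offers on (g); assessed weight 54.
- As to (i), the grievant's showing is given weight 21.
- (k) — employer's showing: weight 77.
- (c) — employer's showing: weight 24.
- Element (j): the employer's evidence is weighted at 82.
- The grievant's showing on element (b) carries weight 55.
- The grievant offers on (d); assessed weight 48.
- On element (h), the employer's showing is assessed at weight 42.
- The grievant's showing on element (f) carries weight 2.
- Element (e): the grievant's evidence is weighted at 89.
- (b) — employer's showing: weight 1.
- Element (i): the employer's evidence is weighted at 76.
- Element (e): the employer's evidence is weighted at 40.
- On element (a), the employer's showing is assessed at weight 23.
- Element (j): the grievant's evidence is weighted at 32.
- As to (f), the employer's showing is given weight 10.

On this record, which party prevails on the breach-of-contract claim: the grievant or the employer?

grievant

— Issue I —
At Stage I.1 the grievant must meet the preponderance of the evidence (weight is at least 51): on (a) the weight is 74 less the opposing 23 gives net 51, which does reach 51, so (a) meets the standard; on (b) the weight is 55 less the opposing 1 gives net 54, ≥ 51, so (b) meets the standard.
  All elements met. The burden passes to the employer.
At Stage I.2 the employer must meet any credible evidence (weight is at least 25): on (c) the weight is 24, which does not reach 25, so (c) does not meet the standard.
  Stage I.2 not carried; the employer fails its burden.
So the grievant prevails on this issue.
— Issue II —
Stage II.1 (grievant, a more-likely-than-not showing, weight is at least 48): (d) 48 ≥ 48 — meets; (e) net 89−40=49 ≥ 48 — meets.
  Stage II.1 is satisfied; the onus moves to the employer.
Stage II.2 (employer, any credible evidence, weight is at least 9): (f) net 10−2=8 < 9 — fails.
  Stage II.2 not carried; the employer fails its burden.
So the grievant prevails on this issue.
— Issue III —
Stage III.1 (grievant, the balance of probabilities, weight is at least 50): (g) 54 ≥ 50 — meets; (h) net 97−42=55 ≥ 50 — meets.
  Stage III.1 carried; the burden shifts to the employer.
Stage III.2 (employer, the balance of probabilities, weight is at least 50): (i) net 76−21=55 ≥ 50 — meets; (j) net 82−32=50 ≥ 50 — meets.
  Stage III.2 is satisfied; the employer continues to bear the burden.
Stage III.3 (employer, clear and convincing evidence, weight is at least 75): (k) 77 ≥ 75 — meets.
  All elements met at the final stage.
Every stage carried; the employer prevails on this issue.
Per-issue: Issue I → grievant; Issue II → grievant; Issue III → employer. The grievant must prevail on a majority of issues; overall, the grievant prevails.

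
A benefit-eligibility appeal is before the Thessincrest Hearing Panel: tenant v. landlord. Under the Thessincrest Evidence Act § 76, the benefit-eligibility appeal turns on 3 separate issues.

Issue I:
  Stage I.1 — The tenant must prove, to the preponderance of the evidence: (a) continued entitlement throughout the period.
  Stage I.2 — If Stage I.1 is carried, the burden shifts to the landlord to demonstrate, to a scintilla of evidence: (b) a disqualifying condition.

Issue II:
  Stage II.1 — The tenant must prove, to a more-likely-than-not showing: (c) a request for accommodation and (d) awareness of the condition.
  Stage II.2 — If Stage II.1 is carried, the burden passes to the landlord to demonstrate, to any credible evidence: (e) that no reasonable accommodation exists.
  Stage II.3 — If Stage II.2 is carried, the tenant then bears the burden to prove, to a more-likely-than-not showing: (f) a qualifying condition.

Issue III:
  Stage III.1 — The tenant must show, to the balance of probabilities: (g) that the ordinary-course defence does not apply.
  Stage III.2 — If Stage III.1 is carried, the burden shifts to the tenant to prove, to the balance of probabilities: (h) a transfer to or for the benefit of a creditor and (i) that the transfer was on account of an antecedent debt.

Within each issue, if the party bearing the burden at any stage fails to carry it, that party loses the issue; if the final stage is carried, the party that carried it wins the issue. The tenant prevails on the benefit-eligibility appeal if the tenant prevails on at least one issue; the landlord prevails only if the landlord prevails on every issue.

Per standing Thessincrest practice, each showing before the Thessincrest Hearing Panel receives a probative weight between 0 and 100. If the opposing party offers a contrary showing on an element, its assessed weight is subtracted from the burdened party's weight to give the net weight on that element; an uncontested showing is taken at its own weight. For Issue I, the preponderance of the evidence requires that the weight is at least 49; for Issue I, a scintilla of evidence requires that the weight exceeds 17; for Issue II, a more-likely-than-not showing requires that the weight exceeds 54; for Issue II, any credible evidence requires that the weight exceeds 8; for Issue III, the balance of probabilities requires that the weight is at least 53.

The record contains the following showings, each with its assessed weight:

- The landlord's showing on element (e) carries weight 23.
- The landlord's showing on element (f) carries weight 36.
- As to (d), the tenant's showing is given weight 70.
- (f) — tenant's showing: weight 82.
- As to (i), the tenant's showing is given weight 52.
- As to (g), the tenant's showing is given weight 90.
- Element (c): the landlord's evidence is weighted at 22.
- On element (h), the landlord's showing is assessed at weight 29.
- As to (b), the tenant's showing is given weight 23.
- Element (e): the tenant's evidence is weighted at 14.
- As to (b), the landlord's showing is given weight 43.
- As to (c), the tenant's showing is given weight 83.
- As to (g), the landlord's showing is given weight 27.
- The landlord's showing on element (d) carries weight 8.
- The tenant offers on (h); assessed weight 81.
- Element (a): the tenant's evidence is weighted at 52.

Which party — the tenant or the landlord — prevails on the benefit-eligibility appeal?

— Issue I —
At Stage I.1 the tenant must meet the preponderance of the evidence (weight is at least 49): on (a) the weight is 52, ≥ 49, so (a) meets the standard.
  The tenant carries Stage I.1; the landlord now bears the burden.
At Stage I.2 the landlord must meet a scintilla of evidence (weight exceeds 17): on (b) the weight is 43 less the opposing 23 gives net 20, > 17, so (b) meets the standard.
  Stage I.2 carried; the final stage is satisfied.
With every stage satisfied, the landlord prevails on this issue.
— Issue II —
Stage II.1 — burden on tenant; standard: a more-likely-than-not showing (weight exceeds 54).
    (c): 83 − 22 = 61 > 54 [met]
    (d): 70 − 8 = 62 > 54 [met]
  All elements met. The burden passes to the landlord.
Stage II.2 — burden on landlord; standard: any credible evidence (weight exceeds 8).
    (e): 23 − 14 = 9 > 8 [met]
  All elements met. The burden passes to the tenant.
Stage II.3 — burden on tenant; standard: a more-likely-than-not showing (weight exceeds 54).
    (f): 82 − 36 = 46 ≤ 54 [not met]
  The tenant does not carry Stage II.3.
So the landlord prevails on this issue.
— Issue III —
Stage III.1 (tenant, the balance of probabilities, weight is at least 53): (g) net 90−27=63 ≥ 53 — meets.
  All elements met. The tenant retains the burden for Stage III.2.
Stage III.2 (tenant, the balance of probabilities, weight is at least 53): (h) net 81−29=52 < 53 — fails; (i) 52 < 53 — fails.
  Not every element is met, so the tenant fails to carry Stage III.2.
The analysis ends at Stage III.2; the landlord prevails on this issue.
Per-issue: Issue I → landlord; Issue II → landlord; Issue III → landlord. The tenant must prevail on at least one issue; overall, the landlord prevails.

landlord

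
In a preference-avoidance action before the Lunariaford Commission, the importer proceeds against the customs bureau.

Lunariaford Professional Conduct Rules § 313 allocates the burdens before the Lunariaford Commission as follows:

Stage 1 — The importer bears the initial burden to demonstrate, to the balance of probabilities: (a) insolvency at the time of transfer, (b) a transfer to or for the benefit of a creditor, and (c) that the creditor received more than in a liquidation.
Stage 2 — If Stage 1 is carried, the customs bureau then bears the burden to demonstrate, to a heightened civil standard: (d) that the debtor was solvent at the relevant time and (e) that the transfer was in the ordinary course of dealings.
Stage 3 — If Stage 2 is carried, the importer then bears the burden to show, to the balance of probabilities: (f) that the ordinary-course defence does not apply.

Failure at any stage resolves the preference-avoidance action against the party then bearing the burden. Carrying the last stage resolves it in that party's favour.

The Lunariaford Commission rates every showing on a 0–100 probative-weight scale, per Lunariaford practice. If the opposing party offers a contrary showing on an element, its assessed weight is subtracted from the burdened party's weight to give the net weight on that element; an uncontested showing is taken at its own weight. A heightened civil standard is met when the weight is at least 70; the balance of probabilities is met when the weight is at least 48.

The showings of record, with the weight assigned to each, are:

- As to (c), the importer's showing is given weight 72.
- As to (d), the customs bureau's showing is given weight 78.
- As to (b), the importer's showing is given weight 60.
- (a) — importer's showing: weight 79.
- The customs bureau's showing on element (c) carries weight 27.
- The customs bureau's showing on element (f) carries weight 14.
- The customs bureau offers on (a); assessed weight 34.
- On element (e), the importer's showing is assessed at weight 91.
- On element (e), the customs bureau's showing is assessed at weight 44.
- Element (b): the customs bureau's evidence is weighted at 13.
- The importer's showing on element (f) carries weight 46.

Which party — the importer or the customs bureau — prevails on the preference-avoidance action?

customs bureau

At Stage 1 the importer must meet the balance of probabilities (weight is at least 48): on (a) the weight is 79 less the opposing 34 gives net 45, which does not reach 48, so (a) does not meet the standard; on (b) the weight is 60 less the opposing 13 gives net 47, < 48, so (b) does not meet the standard; on (c) the weight is 72 less the opposing 27 gives net 45, < 48, so (c) does not meet the standard.
  Not every element is met, so the importer fails to carry Stage 1.
The analysis ends at Stage 1; the customs bureau prevails.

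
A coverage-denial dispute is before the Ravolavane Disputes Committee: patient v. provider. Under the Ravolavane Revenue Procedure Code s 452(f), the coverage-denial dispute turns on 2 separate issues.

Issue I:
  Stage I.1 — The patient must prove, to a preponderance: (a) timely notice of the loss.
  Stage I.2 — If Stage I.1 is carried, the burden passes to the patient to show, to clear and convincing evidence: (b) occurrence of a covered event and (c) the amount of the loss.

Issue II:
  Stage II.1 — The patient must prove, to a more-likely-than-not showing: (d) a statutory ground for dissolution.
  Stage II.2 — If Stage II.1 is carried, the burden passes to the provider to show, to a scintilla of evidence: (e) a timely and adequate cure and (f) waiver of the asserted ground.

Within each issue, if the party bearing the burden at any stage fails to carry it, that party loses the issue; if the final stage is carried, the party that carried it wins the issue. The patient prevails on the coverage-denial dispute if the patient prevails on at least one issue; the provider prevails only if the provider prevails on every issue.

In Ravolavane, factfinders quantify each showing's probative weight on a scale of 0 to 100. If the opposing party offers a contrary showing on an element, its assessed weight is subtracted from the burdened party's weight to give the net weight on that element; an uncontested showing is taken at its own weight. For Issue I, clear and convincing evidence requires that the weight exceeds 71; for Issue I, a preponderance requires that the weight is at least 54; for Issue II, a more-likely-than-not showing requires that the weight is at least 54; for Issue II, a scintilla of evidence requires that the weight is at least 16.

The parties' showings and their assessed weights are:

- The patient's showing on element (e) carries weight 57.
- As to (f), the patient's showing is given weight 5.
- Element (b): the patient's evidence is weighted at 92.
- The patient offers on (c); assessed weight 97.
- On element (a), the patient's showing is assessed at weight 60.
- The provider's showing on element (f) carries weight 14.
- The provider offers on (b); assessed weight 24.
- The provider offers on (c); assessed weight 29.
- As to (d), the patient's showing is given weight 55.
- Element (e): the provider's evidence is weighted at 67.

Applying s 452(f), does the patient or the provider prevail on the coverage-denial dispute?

patient

— Issue I —
At Stage I.1 the patient must meet a preponderance (weight is at least 54): on (a) the weight is 60, which does reach 54, so (a) meets the standard.
  All elements met. The patient retains the burden for Stage I.2.
At Stage I.2 the patient must meet clear and convincing evidence (weight exceeds 71): on (b) the weight is 92 less the opposing 24 gives net 68, which does not exceed 71, so (b) does not meet the standard; on (c) the weight is 97 less the opposing 29 gives net 68, ≤ 71, so (c) does not meet the standard.
  The patient does not carry Stage I.2.
So the provider prevails on this issue.
— Issue II —
At Stage II.1 the patient must meet a more-likely-than-not showing (weight is at least 54): on (d) the weight is 55, which does reach 54, so (d) meets the standard.
  All elements met. The burden passes to the provider.
At Stage II.2 the provider must meet a scintilla of evidence (weight is at least 16): on (e) the weight is 67 less the opposing 57 gives net 10, < 16, so (e) does not meet the standard; on (f) the weight is 14 less the opposing 5 gives net 9, which does not reach 16, so (f) does not meet the standard.
  Not every element is met, so the provider fails to carry Stage II.2.
So the patient prevails on this issue.
Per-issue: Issue I → provider; Issue II → patient. The patient must prevail on at least one issue; overall, the patient prevails.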